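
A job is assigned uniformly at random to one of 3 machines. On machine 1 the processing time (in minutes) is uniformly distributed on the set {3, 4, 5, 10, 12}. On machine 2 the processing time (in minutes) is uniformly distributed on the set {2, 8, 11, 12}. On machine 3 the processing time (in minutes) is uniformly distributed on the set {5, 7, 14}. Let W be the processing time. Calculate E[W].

E[W | machine 1] = (3+4+5+10+12)/5 = 34/5.
E[W | machine 2] = (2+8+11+12)/4 = 33/4.
E[W | machine 3] = (5+7+14)/3 = 26/3.
By the law of total expectation,
E[W] = (1/3)·(34/5) + (1/3)·(33/4) + (1/3)·(26/3) = 1423/180.

1423/180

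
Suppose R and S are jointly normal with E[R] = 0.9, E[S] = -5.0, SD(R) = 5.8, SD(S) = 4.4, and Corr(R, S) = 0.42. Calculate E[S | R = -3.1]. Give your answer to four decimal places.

-6.2745

For a bivariate normal, E[S | R=x] = μ_S + ρ·(σ_S/σ_R)·(x − μ_R).
E[S | R=-3.1] = -5.0 + (0.42)·(4.4/5.8)·(-3.1 − (0.9)) = -5.0 + (0.31862)·(-4) = -6.2745.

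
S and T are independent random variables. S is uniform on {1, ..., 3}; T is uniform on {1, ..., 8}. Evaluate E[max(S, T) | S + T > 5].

P(S + T > 5) = 5/8.
Summing max(S,T)·P(x,y) over outcomes with S + T > 5 gives 89/24.
E[max(S, T) | S + T > 5] = (89/24) / (5/8) = 89/15.

89/15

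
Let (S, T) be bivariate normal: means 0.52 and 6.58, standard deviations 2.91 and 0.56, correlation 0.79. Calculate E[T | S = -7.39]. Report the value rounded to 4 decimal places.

5.3775

The regression of T on S has slope ρ·σ_T/σ_S and passes through (μ_S, μ_T).
E[T | S=-7.39] = 6.58 + (0.79)·(0.56/2.91)·(-7.39 − (0.52)) = 6.58 + (0.152027)·(-7.91) = 5.3775.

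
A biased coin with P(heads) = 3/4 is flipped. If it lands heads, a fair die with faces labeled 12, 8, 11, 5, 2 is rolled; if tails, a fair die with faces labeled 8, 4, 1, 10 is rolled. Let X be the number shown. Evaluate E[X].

571/80

E[X | heads] = (12+8+11+5+2)/5 = 38/5.
E[X | tails] = (8+4+1+10)/4 = 23/4.
By the law of total expectation,
E[X] = (3/4)·(38/5) + (1/4)·(23/4) = 571/80.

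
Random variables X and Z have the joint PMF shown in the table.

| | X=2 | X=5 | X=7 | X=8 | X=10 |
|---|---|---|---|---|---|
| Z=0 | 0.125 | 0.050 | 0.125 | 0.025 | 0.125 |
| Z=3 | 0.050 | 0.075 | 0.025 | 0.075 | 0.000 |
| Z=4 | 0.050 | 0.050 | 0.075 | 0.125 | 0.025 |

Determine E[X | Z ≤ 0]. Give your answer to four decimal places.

6.2778

P(Z ≤ 0) = 0.450.
Σ X·P over the event = 2·(0.125) + 5·(0.050) + 7·(0.125) + 8·(0.025) + 10·(0.125) = 2.825.
E[X | Z ≤ 0] = (2.825) / (0.450) = 6.2778.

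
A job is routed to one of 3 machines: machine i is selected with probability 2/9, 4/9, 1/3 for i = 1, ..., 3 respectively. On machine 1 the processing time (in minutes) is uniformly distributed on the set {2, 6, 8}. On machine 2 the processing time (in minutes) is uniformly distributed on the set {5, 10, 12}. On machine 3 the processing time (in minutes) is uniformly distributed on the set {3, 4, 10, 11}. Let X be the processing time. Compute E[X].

203/27

E[X | machine 1] = (2+6+8)/3 = 16/3.
E[X | machine 2] = (5+10+12)/3 = 9.
E[X | machine 3] = (3+4+10+11)/4 = 7.
By the law of total expectation,
E[X] = (2/9)·(16/3) + (4/9)·(9) + (1/3)·(7) = 203/27.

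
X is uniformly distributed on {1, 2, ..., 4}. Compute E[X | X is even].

3

Given X is even, X is equally likely to be any of {2, 4}.
E[X | X is even] = (2 + 4) / 2 = 3.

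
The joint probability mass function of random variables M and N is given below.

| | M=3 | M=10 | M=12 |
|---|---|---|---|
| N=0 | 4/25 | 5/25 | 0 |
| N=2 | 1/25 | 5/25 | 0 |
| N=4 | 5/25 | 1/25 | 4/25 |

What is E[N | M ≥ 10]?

2

P(M ≥ 10) = 3/5.
Σ N·P over the event = 0·(5/25) + 2·(5/25) + 4·(1/25) + 4·(4/25) = 6/5.
E[N | M ≥ 10] = (6/5) / (3/5) = 2.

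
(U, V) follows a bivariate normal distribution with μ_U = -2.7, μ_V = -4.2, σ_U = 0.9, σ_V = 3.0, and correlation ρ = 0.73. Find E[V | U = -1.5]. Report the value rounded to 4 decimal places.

E[V | U=x] = μ_V + ρ(σ_V/σ_U)(x − μ_U) for jointly normal variables.
E[V | U=-1.5] = -4.2 + (0.73)·(3.0/0.9)·(-1.5 − (-2.7)) = -4.2 + (2.4333)·(1.2) = -1.2800.

-1.2800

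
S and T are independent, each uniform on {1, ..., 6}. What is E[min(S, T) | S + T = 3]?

Outcomes with S + T = 3: (1,2), (2,1), each with probability 1/36.
E[min(S, T) | S + T = 3] = (1 + 1) / 2 = 1.

1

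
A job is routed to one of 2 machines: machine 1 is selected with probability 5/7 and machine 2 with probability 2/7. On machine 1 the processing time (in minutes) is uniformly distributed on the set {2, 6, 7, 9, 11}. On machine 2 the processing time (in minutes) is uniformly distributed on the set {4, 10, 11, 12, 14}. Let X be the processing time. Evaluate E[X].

277/35

E[X | machine 1] = (2+6+7+9+11)/5 = 7.
E[X | machine 2] = (4+10+11+12+14)/5 = 51/5.
By the law of total expectation,
E[X] = (5/7)·(7) + (2/7)·(51/5) = 277/35.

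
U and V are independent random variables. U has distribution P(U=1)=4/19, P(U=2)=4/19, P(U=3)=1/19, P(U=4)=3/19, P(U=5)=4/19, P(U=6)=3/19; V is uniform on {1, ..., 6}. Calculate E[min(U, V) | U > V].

P(U > V) = 23/57.
Summing min(U,V)·P(x,y) over outcomes with U > V gives 55/57.
E[min(U, V) | U > V] = (55/57) / (23/57) = 55/23.

55/23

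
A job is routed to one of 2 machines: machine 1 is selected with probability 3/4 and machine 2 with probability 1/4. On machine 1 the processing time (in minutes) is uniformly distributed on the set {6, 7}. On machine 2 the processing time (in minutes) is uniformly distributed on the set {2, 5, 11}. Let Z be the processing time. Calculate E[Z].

51/8

E[Z | machine 1] = (6+7)/2 = 13/2.
E[Z | machine 2] = (2+5+11)/3 = 6.
By the law of total expectation,
E[Z] = (3/4)·(13/2) + (1/4)·(6) = 51/8.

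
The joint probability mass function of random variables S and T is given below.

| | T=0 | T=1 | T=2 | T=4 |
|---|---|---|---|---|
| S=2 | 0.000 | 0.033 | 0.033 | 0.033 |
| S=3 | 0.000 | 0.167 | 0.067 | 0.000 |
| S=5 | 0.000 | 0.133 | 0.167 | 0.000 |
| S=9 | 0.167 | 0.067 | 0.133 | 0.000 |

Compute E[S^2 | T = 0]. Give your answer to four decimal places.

81.0000

P(T = 0) = 0.167.
Summing S^2·P(S=x,T=y) over the conditioning event gives 13.527.
E[S^2 | T = 0] = (13.527) / (0.167) = 81.0000.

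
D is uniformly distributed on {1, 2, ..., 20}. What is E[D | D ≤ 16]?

P(D ≤ 16) = 4/5.
E[D | D ≤ 16] = (34/5) / (4/5) = 17/2.

17/2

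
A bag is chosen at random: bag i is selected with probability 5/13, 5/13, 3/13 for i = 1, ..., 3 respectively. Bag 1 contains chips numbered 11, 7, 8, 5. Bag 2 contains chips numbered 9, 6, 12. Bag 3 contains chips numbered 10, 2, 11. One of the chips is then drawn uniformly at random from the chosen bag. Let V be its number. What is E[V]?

427/52

E[V | bag 1] = (11+7+8+5)/4 = 31/4.
E[V | bag 2] = (9+6+12)/3 = 9.
E[V | bag 3] = (10+2+11)/3 = 23/3.
E[V] = (5/13)·(31/4) + (5/13)·(9) + (3/13)·(23/3) = 427/52.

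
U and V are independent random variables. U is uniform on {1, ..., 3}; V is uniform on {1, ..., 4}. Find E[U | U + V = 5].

2

Outcomes with U + V = 5: (1,4), (2,3), (3,2), each with probability 1/12.
E[U | U + V = 5] = (1 + 2 + 3) / 3 = 2.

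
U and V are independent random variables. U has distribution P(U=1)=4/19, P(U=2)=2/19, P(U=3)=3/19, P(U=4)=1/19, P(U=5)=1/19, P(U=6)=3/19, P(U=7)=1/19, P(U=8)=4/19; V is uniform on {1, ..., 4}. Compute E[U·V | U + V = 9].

P(U + V = 9) = 9/76.
Summing UV·P(x,y) over outcomes with U + V = 9 gives 30/19.
E[U·V | U + V = 9] = (30/19) / (9/76) = 40/3.

40/3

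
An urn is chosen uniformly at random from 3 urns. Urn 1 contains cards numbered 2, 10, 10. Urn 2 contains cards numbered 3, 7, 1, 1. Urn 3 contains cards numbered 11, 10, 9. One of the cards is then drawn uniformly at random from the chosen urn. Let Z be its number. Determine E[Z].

E[Z | urn 1] = (2+10+10)/3 = 22/3.
E[Z | urn 2] = (3+7+1+1)/4 = 3.
E[Z | urn 3] = (11+10+9)/3 = 10.
E[Z] = (1/3)·(22/3) + (1/3)·(3) + (1/3)·(10) = 61/9.

61/9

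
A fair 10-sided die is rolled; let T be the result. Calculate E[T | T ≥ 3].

Given T ≥ 3, T is equally likely to be any of {3, 4, 5, 6, 7, 8, 9, 10}.
E[T | T ≥ 3] = (3 + 4 + 5 + 6 + 7 + 8 + 9 + 10) / 8 = 13/2.

13/2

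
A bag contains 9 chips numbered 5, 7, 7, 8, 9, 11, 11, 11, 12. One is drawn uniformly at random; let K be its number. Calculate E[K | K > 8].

P(K > 8) = 5/9.
Σ over the event: 9·1/9 + 11·1/3 + 12·1/9 = 6.
E[K | K > 8] = (6) / (5/9) = 54/5.

54/5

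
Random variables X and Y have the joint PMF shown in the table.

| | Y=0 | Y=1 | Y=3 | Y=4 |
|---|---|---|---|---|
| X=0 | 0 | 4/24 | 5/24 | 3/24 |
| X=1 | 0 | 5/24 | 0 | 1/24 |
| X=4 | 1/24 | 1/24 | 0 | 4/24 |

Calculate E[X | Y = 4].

17/8

P(Y = 4) = 1/3.
Σ X·P over the event = 0·(3/24) + 1·(1/24) + 4·(4/24) = 17/24.
E[X | Y = 4] = (17/24) / (1/3) = 17/8.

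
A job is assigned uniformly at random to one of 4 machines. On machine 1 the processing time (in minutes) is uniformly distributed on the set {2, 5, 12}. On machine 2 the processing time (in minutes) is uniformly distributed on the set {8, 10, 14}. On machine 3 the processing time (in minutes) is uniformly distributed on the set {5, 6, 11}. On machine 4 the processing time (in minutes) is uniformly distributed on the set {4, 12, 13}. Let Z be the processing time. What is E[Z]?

17/2

E[Z | machine 1] = (2+5+12)/3 = 19/3.
E[Z | machine 2] = (8+10+14)/3 = 32/3.
E[Z | machine 3] = (5+6+11)/3 = 22/3.
E[Z | machine 4] = (4+12+13)/3 = 29/3.
E[Z] = (1/4)·(19/3) + (1/4)·(32/3) + (1/4)·(22/3) + (1/4)·(29/3) = 17/2.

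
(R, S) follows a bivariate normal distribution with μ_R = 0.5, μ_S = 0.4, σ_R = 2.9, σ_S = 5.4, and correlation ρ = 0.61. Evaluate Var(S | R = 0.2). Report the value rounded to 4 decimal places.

Var(S | R=x) = (1 − ρ²)·σ_S².
Var(S | R=0.2) = (5.4)²·(1 − (0.61)²) = 29.16·0.6279 = 18.3096.

18.3096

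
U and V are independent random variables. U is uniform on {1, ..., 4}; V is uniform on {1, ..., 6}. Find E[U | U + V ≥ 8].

10/3

Outcomes with U + V ≥ 8: (2,6), (3,5), (3,6), (4,4), (4,5), (4,6), each with probability 1/24.
E[U | U + V ≥ 8] = (2 + 3 + 3 + 4 + 4 + 4) / 6 = 10/3.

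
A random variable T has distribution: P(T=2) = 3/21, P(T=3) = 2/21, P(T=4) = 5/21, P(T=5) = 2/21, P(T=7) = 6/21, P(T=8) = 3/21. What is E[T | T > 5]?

22/3

P(T > 5) = 3/7.
Σ over the event: 7·2/7 + 8·1/7 = 22/7.
E[T | T > 5] = (22/7) / (3/7) = 22/3.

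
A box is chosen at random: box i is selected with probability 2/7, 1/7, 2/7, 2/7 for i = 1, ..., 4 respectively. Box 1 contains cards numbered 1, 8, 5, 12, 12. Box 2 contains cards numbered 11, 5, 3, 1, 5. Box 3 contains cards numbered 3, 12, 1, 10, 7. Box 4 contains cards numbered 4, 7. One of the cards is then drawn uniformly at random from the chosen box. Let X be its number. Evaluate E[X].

E[X | box 1] = (1+8+5+12+12)/5 = 38/5.
E[X | box 2] = (11+5+3+1+5)/5 = 5.
E[X | box 3] = (3+12+1+10+7)/5 = 33/5.
E[X | box 4] = (4+7)/2 = 11/2.
By the law of total expectation,
E[X] = (2/7)·(38/5) + (1/7)·(5) + (2/7)·(33/5) + (2/7)·(11/2) = 222/35.

222/35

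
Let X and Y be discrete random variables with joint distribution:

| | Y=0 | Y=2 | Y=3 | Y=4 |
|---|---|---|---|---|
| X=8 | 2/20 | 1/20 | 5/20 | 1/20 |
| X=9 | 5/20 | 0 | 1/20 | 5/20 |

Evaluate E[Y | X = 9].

P(X = 9) = 11/20.
Σ Y·P over the event = 0·(5/20) + 3·(1/20) + 4·(5/20) = 23/20.
E[Y | X = 9] = (23/20) / (11/20) = 23/11.

23/11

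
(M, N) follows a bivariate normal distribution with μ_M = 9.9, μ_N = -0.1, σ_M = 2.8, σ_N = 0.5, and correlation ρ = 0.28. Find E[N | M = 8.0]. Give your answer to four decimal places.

-0.1950

The regression of N on M has slope ρ·σ_N/σ_M and passes through (μ_M, μ_N).
E[N | M=8.0] = -0.1 + (0.28)·(0.5/2.8)·(8.0 − (9.9)) = -0.1 + (0.05)·(-1.9) = -0.1950.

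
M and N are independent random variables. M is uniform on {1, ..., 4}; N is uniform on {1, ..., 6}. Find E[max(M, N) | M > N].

10/3

Outcomes with M > N: (2,1), (3,1), (3,2), (4,1), (4,2), (4,3), each with probability 1/24.
E[max(M, N) | M > N] = (2 + 3 + 3 + 4 + 4 + 4) / 6 = 10/3.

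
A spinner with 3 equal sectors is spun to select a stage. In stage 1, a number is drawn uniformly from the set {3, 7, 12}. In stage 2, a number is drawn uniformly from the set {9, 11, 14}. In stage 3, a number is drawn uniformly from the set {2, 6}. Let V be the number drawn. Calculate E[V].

68/9

E[V | stage 1] = (3+7+12)/3 = 22/3.
E[V | stage 2] = (9+11+14)/3 = 34/3.
E[V | stage 3] = (2+6)/2 = 4.
By the law of total expectation,
E[V] = (1/3)·(22/3) + (1/3)·(34/3) + (1/3)·(4) = 68/9.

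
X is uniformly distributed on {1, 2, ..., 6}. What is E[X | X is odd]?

3

Given X is odd, X is equally likely to be any of {1, 3, 5}.
E[X | X is odd] = (1 + 3 + 5) / 3 = 3.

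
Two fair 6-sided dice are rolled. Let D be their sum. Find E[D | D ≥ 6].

P(D ≥ 6) = 13/18.
Σ over the event: 6·5/36 + 7·1/6 + 8·5/36 + 9·1/9 + 10·1/12 + 11·1/18 + 12·1/36 = 53/9.
E[D | D ≥ 6] = (53/9) / (13/18) = 106/13.

106/13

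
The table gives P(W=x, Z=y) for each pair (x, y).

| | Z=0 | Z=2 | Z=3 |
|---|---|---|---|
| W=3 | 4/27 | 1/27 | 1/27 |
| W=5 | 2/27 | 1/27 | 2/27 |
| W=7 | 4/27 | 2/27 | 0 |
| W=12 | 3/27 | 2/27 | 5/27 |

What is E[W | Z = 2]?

23/3

P(Z = 2) = 2/9.
Σ W·P over the event = 3·(1/27) + 5·(1/27) + 7·(2/27) + 12·(2/27) = 46/27.
E[W | Z = 2] = (46/27) / (2/9) = 23/3.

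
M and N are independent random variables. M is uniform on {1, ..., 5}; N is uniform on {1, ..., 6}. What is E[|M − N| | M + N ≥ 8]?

Outcomes with M + N ≥ 8: (2,6), (3,5), (3,6), (4,4), (4,5), (4,6), (5,3), (5,4), (5,5), (5,6), each with probability 1/30.
E[|M − N| | M + N ≥ 8] = (4 + 2 + 3 + 0 + 1 + 2 + 2 + 1 + 0 + 1) / 10 = 8/5.

8/5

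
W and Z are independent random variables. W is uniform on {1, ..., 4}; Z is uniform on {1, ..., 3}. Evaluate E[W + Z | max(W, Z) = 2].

Outcomes with max(W, Z) = 2: (1,2), (2,1), (2,2), each with probability 1/12.
E[W + Z | max(W, Z) = 2] = (3 + 3 + 4) / 3 = 10/3.

10/3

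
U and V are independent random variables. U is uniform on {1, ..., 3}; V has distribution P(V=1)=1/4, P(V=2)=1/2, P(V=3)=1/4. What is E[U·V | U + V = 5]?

6

P(U + V = 5) = 1/4.
Summing UV·P(x,y) over outcomes with U + V = 5 gives 3/2.
E[U·V | U + V = 5] = (3/2) / (1/4) = 6.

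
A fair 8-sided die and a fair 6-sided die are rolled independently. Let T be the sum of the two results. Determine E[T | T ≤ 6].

P(T ≤ 6) = 5/16.
Σ over the event: 2·1/48 + 3·1/24 + 4·1/16 + 5·1/12 + 6·5/48 = 35/24.
E[T | T ≤ 6] = (35/24) / (5/16) = 14/3.

14/3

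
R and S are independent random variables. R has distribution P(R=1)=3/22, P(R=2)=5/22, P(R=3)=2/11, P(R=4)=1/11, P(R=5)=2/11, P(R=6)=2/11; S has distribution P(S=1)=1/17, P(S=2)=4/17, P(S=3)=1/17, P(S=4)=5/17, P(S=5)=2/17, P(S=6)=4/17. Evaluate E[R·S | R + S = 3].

P(R + S = 3) = 1/22.
Summing RS·P(x,y) over outcomes with R + S = 3 gives 1/11.
E[R·S | R + S = 3] = (1/11) / (1/22) = 2.

2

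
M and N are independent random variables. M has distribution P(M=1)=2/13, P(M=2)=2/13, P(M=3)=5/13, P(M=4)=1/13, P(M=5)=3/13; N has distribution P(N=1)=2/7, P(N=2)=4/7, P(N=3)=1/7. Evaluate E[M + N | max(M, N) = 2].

17/5

P(max(M, N) = 2) = 20/91.
Summing (M+N)·P(x,y) over outcomes with max(M, N) = 2 gives 68/91.
E[M + N | max(M, N) = 2] = (68/91) / (20/91) = 17/5.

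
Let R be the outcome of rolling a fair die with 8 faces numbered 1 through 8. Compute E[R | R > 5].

Given R > 5, R is equally likely to be any of {6, 7, 8}.
E[R | R > 5] = (6 + 7 + 8) / 3 = 7.

7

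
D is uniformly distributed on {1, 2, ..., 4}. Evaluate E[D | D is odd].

Given D is odd, D is equally likely to be any of {1, 3}.
E[D | D is odd] = (1 + 3) / 2 = 2.

2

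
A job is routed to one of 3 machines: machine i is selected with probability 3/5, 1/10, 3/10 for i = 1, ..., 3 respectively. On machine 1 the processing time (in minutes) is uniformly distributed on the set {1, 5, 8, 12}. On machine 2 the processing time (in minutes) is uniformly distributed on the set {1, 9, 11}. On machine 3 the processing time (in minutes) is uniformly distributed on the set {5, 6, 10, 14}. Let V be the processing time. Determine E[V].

289/40

E[V | machine 1] = (1+5+8+12)/4 = 13/2.
E[V | machine 2] = (1+9+11)/3 = 7.
E[V | machine 3] = (5+6+10+14)/4 = 35/4.
By the law of total expectation,
E[V] = (3/5)·(13/2) + (1/10)·(7) + (3/10)·(35/4) = 289/40.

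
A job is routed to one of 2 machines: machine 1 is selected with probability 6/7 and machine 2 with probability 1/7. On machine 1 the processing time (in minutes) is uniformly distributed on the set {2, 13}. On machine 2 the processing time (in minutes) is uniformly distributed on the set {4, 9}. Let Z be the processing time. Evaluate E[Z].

103/14

E[Z | machine 1] = (2+13)/2 = 15/2.
E[Z | machine 2] = (4+9)/2 = 13/2.
E[Z] = (6/7)·(15/2) + (1/7)·(13/2) = 103/14.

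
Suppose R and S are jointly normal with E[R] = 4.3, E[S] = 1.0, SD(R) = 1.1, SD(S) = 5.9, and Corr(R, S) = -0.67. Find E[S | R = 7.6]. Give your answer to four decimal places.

E[S | R=x] = μ_S + ρ(σ_S/σ_R)(x − μ_R) for jointly normal variables.
E[S | R=7.6] = 1.0 + (-0.67)·(5.9/1.1)·(7.6 − (4.3)) = 1.0 + (-3.59364)·(3.3) = -10.8590.

-10.8590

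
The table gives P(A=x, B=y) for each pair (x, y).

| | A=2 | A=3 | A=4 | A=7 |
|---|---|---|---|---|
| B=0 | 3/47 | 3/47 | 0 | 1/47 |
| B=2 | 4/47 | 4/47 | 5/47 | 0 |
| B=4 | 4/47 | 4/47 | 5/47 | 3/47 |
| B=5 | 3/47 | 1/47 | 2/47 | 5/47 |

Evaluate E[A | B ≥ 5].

52/11

P(B ≥ 5) = 11/47.
Summing A·P(A=x,B=y) over the conditioning event gives 52/47.
E[A | B ≥ 5] = (52/47) / (11/47) = 52/11.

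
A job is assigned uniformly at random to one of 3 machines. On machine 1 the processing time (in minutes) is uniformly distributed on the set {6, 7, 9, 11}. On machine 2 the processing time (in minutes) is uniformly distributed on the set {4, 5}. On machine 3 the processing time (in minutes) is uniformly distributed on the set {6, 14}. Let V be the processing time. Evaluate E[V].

91/12

E[V | machine 1] = (6+7+9+11)/4 = 33/4.
E[V | machine 2] = (4+5)/2 = 9/2.
E[V | machine 3] = (6+14)/2 = 10.
E[V] = (1/3)·(33/4) + (1/3)·(9/2) + (1/3)·(10) = 91/12.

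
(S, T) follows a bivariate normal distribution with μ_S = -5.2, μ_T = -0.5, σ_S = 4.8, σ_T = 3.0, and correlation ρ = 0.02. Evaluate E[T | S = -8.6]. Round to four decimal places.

-0.5425

For a bivariate normal, E[T | S=x] = μ_T + ρ·(σ_T/σ_S)·(x − μ_S).
E[T | S=-8.6] = -0.5 + (0.02)·(3.0/4.8)·(-8.6 − (-5.2)) = -0.5 + (0.0125)·(-3.4) = -0.5425.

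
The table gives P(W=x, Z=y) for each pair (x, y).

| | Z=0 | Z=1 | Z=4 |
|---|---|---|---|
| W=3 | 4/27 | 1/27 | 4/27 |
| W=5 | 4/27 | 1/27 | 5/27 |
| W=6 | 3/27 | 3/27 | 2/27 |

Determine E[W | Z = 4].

P(Z = 4) = 11/27.
Σ W·P over the event = 3·(4/27) + 5·(5/27) + 6·(2/27) = 49/27.
E[W | Z = 4] = (49/27) / (11/27) = 49/11.

49/11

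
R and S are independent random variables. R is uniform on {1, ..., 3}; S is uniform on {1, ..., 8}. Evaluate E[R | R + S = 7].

P(R + S = 7) = 1/8.
Summing R·P(x,y) over outcomes with R + S = 7 gives 1/4.
E[R | R + S = 7] = (1/4) / (1/8) = 2.

2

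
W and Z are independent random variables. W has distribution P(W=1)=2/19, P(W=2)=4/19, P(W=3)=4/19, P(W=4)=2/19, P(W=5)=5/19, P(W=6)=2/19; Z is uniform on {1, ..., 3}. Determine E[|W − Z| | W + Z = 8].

P(W + Z = 8) = 7/57.
Summing |W−Z|·P(x,y) over outcomes with W + Z = 8 gives 6/19.
E[|W − Z| | W + Z = 8] = (6/19) / (7/57) = 18/7.

18/7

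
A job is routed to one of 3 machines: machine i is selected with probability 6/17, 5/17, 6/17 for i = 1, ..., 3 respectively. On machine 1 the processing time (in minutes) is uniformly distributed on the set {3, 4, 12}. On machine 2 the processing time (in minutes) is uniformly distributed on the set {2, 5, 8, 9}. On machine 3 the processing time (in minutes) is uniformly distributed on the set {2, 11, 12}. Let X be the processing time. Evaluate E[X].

E[X | machine 1] = (3+4+12)/3 = 19/3.
E[X | machine 2] = (2+5+8+9)/4 = 6.
E[X | machine 3] = (2+11+12)/3 = 25/3.
By the law of total expectation,
E[X] = (6/17)·(19/3) + (5/17)·(6) + (6/17)·(25/3) = 118/17.

118/17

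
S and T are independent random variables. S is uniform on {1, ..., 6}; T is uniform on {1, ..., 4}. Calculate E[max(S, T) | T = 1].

P(T = 1) = 1/4.
Summing max(S,T)·P(x,y) over outcomes with T = 1 gives 7/8.
E[max(S, T) | T = 1] = (7/8) / (1/4) = 7/2.

7/2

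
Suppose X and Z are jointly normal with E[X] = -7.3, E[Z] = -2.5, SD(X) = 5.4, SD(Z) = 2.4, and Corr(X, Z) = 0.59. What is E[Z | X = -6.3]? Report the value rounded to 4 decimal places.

-2.2378

The regression of Z on X has slope ρ·σ_Z/σ_X and passes through (μ_X, μ_Z).
E[Z | X=-6.3] = -2.5 + (0.59)·(2.4/5.4)·(-6.3 − (-7.3)) = -2.5 + (0.26222)·(1) = -2.2378.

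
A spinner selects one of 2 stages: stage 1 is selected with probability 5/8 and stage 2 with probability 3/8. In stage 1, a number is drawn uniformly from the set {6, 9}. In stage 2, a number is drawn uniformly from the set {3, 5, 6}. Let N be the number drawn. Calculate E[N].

103/16

E[N | stage 1] = (6+9)/2 = 15/2.
E[N | stage 2] = (3+5+6)/3 = 14/3.
By the law of total expectation,
E[N] = (5/8)·(15/2) + (3/8)·(14/3) = 103/16.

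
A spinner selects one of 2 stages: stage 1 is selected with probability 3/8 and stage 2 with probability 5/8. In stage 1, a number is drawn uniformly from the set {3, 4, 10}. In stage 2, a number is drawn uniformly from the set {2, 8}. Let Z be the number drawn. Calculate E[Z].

E[Z | stage 1] = (3+4+10)/3 = 17/3.
E[Z | stage 2] = (2+8)/2 = 5.
By the law of total expectation,
E[Z] = (3/8)·(17/3) + (5/8)·(5) = 21/4.

21/4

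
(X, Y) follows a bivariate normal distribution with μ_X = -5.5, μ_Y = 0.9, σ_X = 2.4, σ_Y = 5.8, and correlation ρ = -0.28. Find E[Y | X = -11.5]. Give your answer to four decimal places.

4.9600

E[Y | X=x] = μ_Y + ρ(σ_Y/σ_X)(x − μ_X) for jointly normal variables.
E[Y | X=-11.5] = 0.9 + (-0.28)·(5.8/2.4)·(-11.5 − (-5.5)) = 0.9 + (-0.67667)·(-6) = 4.9600.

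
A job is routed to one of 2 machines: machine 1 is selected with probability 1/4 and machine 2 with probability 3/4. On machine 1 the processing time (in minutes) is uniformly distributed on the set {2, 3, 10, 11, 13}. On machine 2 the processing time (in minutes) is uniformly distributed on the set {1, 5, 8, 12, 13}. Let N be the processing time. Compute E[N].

39/5

E[N | machine 1] = (2+3+10+11+13)/5 = 39/5.
E[N | machine 2] = (1+5+8+12+13)/5 = 39/5.
By the law of total expectation,
E[N] = (1/4)·(39/5) + (3/4)·(39/5) = 39/5.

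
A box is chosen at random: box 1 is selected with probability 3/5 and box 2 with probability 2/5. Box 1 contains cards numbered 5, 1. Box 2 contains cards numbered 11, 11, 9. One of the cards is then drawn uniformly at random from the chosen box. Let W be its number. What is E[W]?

E[W | box 1] = (5+1)/2 = 3.
E[W | box 2] = (11+11+9)/3 = 31/3.
By the law of total expectation,
E[W] = (3/5)·(3) + (2/5)·(31/3) = 89/15.

89/15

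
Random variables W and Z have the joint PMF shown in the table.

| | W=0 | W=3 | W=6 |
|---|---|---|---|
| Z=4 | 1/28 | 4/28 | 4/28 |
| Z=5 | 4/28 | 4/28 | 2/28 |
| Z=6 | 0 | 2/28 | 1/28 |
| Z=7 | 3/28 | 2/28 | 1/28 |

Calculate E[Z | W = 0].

45/8

P(W = 0) = 2/7.
Σ Z·P over the event = 4·(1/28) + 5·(4/28) + 7·(3/28) = 45/28.
E[Z | W = 0] = (45/28) / (2/7) = 45/8.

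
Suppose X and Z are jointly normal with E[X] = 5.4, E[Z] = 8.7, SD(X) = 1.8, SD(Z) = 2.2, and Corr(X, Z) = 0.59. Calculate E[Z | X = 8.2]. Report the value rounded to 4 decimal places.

10.7191

E[Z | X=x] = μ_Z + ρ(σ_Z/σ_X)(x − μ_X) for jointly normal variables.
E[Z | X=8.2] = 8.7 + (0.59)·(2.2/1.8)·(8.2 − (5.4)) = 8.7 + (0.72111)·(2.8) = 10.7191.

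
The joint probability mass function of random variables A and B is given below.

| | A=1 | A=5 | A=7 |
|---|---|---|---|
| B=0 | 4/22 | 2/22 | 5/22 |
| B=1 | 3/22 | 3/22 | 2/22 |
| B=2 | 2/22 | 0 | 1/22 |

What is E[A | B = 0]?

49/11

P(B = 0) = 1/2.
Σ A·P over the event = 1·(4/22) + 5·(2/22) + 7·(5/22) = 49/22.
E[A | B = 0] = (49/22) / (1/2) = 49/11.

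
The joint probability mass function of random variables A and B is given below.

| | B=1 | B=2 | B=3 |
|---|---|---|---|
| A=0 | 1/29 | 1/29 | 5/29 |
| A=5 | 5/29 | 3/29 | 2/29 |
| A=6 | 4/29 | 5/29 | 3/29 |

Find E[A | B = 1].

P(B = 1) = 10/29.
Summing A·P(A=x,B=y) over the conditioning event gives 49/29.
E[A | B = 1] = (49/29) / (10/29) = 49/10.

49/10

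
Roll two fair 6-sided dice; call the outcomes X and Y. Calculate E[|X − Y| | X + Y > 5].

28/13

P(X + Y > 5) = 13/18.
Summing |X−Y|·P(x,y) over outcomes with X + Y > 5 gives 14/9.
E[|X − Y| | X + Y > 5] = (14/9) / (13/18) = 28/13.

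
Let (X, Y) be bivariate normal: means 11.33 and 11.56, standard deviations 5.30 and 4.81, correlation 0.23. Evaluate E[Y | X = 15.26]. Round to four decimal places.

12.3803

The regression of Y on X has slope ρ·σ_Y/σ_X and passes through (μ_X, μ_Y).
E[Y | X=15.26] = 11.56 + (0.23)·(4.81/5.30)·(15.26 − (11.33)) = 11.56 + (0.20874)·(3.93) = 12.3803.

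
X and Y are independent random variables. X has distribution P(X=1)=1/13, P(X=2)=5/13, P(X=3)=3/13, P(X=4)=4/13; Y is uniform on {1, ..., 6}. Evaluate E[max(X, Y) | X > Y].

P(X > Y) = 23/78.
Summing max(X,Y)·P(x,y) over outcomes with X > Y gives 38/39.
E[max(X, Y) | X > Y] = (38/39) / (23/78) = 76/23.

76/23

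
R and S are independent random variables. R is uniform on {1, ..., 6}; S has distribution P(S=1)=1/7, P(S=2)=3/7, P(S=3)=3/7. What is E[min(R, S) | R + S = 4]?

P(R + S = 4) = 1/6.
Summing min(R,S)·P(x,y) over outcomes with R + S = 4 gives 5/21.
E[min(R, S) | R + S = 4] = (5/21) / (1/6) = 10/7.

10/7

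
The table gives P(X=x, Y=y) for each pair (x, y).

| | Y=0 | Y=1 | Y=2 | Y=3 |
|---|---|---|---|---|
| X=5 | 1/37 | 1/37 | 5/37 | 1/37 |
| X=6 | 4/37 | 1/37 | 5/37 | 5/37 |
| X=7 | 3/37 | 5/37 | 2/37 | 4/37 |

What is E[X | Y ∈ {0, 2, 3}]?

P(Y ∈ {0, 2, 3}) = 30/37.
Summing X·P(X=x,Y=y) over the conditioning event gives 182/37.
E[X | Y ∈ {0, 2, 3}] = (182/37) / (30/37) = 91/15.

91/15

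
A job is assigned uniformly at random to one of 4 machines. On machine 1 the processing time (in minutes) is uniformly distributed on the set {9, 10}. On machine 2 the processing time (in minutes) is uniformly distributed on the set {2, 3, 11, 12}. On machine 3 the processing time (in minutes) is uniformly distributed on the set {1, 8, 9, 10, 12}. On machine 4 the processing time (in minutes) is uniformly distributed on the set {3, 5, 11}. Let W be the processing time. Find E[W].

185/24

E[W | machine 1] = (9+10)/2 = 19/2.
E[W | machine 2] = (2+3+11+12)/4 = 7.
E[W | machine 3] = (1+8+9+10+12)/5 = 8.
E[W | machine 4] = (3+5+11)/3 = 19/3.
By the law of total expectation,
E[W] = (1/4)·(19/2) + (1/4)·(7) + (1/4)·(8) + (1/4)·(19/3) = 185/24.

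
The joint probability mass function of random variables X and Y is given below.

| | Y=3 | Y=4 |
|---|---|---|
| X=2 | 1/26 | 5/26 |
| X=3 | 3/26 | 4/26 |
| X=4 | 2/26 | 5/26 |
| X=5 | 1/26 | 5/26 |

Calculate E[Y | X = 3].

P(X = 3) = 7/26.
Σ Y·P over the event = 3·(3/26) + 4·(4/26) = 25/26.
E[Y | X = 3] = (25/26) / (7/26) = 25/7.

25/7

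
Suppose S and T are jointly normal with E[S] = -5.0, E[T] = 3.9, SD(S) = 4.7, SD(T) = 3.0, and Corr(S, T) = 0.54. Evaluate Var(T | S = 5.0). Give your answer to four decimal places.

The conditional variance in a bivariate normal is σ_T²(1 − ρ²), independent of x.
Var(T | S=5.0) = (3.0)²·(1 − (0.54)²) = 9·0.7084 = 6.3756.

6.3756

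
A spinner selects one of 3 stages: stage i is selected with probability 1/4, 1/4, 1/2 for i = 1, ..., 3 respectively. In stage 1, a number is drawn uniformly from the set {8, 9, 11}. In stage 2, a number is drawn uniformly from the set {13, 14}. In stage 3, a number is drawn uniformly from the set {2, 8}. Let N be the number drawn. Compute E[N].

E[N | stage 1] = (8+9+11)/3 = 28/3.
E[N | stage 2] = (13+14)/2 = 27/2.
E[N | stage 3] = (2+8)/2 = 5.
E[N] = (1/4)·(28/3) + (1/4)·(27/2) + (1/2)·(5) = 197/24.

197/24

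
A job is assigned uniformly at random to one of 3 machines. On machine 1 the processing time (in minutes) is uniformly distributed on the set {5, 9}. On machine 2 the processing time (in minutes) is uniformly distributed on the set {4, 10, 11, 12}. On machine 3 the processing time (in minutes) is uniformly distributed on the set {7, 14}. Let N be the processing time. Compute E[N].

E[N | machine 1] = (5+9)/2 = 7.
E[N | machine 2] = (4+10+11+12)/4 = 37/4.
E[N | machine 3] = (7+14)/2 = 21/2.
E[N] = (1/3)·(7) + (1/3)·(37/4) + (1/3)·(21/2) = 107/12.

107/12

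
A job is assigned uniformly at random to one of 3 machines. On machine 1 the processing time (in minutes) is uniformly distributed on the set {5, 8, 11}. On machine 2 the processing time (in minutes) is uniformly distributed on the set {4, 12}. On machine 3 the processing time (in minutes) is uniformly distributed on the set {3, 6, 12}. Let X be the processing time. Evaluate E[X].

23/3

E[X | machine 1] = (5+8+11)/3 = 8.
E[X | machine 2] = (4+12)/2 = 8.
E[X | machine 3] = (3+6+12)/3 = 7.
By the law of total expectation,
E[X] = (1/3)·(8) + (1/3)·(8) + (1/3)·(7) = 23/3.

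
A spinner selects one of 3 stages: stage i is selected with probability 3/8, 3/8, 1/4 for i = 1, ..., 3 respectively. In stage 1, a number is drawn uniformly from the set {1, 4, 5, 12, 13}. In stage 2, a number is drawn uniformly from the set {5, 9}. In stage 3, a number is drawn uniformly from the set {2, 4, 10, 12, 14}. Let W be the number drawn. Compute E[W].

147/20

E[W | stage 1] = (1+4+5+12+13)/5 = 7.
E[W | stage 2] = (5+9)/2 = 7.
E[W | stage 3] = (2+4+10+12+14)/5 = 42/5.
By the law of total expectation,
E[W] = (3/8)·(7) + (3/8)·(7) + (1/4)·(42/5) = 147/20.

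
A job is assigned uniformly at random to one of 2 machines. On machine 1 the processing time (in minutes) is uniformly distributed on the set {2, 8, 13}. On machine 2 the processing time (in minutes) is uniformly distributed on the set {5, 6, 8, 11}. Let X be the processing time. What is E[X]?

E[X | machine 1] = (2+8+13)/3 = 23/3.
E[X | machine 2] = (5+6+8+11)/4 = 15/2.
E[X] = (1/2)·(23/3) + (1/2)·(15/2) = 91/12.

91/12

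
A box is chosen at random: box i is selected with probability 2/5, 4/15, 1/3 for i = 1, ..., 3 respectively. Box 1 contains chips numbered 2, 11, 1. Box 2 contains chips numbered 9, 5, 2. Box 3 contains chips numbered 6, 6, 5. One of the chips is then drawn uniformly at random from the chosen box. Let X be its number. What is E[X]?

E[X | box 1] = (2+11+1)/3 = 14/3.
E[X | box 2] = (9+5+2)/3 = 16/3.
E[X | box 3] = (6+6+5)/3 = 17/3.
By the law of total expectation,
E[X] = (2/5)·(14/3) + (4/15)·(16/3) + (1/3)·(17/3) = 233/45.

233/45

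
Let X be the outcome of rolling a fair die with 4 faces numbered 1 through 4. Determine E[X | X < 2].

Given X < 2, X is equally likely to be any of {1}.
E[X | X < 2] = (1) / 1 = 1.

1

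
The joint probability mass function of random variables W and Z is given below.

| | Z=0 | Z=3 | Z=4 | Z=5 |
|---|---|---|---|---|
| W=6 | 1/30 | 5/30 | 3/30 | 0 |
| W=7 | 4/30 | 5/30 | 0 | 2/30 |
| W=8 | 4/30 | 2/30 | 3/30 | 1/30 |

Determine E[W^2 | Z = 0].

488/9

P(Z = 0) = 3/10.
Σ W^2·P over the event = 36·(1/30) + 49·(4/30) + 64·(4/30) = 244/15.
E[W^2 | Z = 0] = (244/15) / (3/10) = 488/9.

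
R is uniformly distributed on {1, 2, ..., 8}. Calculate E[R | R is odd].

Given R is odd, R is equally likely to be any of {1, 3, 5, 7}.
E[R | R is odd] = (1 + 3 + 5 + 7) / 4 = 4.

4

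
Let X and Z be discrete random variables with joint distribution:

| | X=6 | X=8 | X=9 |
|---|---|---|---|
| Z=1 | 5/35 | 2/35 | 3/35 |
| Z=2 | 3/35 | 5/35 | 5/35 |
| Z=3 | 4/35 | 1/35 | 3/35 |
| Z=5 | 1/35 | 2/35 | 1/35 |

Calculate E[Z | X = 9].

P(X = 9) = 12/35.
Σ Z·P over the event = 1·(3/35) + 2·(5/35) + 3·(3/35) + 5·(1/35) = 27/35.
E[Z | X = 9] = (27/35) / (12/35) = 9/4.

9/4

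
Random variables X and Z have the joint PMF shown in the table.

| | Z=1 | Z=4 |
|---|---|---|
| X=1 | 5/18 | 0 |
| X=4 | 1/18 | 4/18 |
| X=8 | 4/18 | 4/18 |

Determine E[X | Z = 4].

P(Z = 4) = 4/9.
Σ X·P over the event = 4·(4/18) + 8·(4/18) = 8/3.
E[X | Z = 4] = (8/3) / (4/9) = 6.

6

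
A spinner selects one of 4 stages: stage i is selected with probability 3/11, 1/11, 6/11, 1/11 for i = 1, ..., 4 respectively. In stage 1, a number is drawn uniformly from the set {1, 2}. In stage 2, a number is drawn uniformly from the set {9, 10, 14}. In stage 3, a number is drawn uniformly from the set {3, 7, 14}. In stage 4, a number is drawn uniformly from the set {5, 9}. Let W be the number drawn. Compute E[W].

E[W | stage 1] = (1+2)/2 = 3/2.
E[W | stage 2] = (9+10+14)/3 = 11.
E[W | stage 3] = (3+7+14)/3 = 8.
E[W | stage 4] = (5+9)/2 = 7.
By the law of total expectation,
E[W] = (3/11)·(3/2) + (1/11)·(11) + (6/11)·(8) + (1/11)·(7) = 141/22.

141/22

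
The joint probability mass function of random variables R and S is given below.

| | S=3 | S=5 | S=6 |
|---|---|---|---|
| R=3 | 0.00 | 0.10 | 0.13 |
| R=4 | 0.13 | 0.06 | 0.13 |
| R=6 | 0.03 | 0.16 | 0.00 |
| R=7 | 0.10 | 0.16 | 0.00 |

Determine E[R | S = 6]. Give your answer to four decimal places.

P(S = 6) = 0.26.
Σ R·P over the event = 3·(0.13) + 4·(0.13) = 0.91.
E[R | S = 6] = (0.91) / (0.26) = 3.5000.

3.5000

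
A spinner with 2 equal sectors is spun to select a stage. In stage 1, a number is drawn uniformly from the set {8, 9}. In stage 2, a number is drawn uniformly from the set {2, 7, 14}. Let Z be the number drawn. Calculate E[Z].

E[Z | stage 1] = (8+9)/2 = 17/2.
E[Z | stage 2] = (2+7+14)/3 = 23/3.
By the law of total expectation,
E[Z] = (1/2)·(17/2) + (1/2)·(23/3) = 97/12.

97/12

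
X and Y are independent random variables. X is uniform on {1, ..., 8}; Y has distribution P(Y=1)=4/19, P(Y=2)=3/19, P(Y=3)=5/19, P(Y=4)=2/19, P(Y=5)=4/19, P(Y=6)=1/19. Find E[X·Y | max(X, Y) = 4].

P(max(X, Y) = 4) = 5/38.
Summing XY·P(x,y) over outcomes with max(X, Y) = 4 gives 45/38.
E[X·Y | max(X, Y) = 4] = (45/38) / (5/38) = 9.

9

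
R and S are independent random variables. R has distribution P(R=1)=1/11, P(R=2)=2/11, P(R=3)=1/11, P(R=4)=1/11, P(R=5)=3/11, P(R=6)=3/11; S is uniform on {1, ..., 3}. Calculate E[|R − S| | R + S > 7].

3

P(R + S > 7) = 3/11.
Summing |R−S|·P(x,y) over outcomes with R + S > 7 gives 9/11.
E[|R − S| | R + S > 7] = (9/11) / (3/11) = 3.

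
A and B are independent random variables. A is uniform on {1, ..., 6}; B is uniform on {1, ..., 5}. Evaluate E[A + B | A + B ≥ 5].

P(A + B ≥ 5) = 4/5.
Summing (A+B)·P(x,y) over outcomes with A + B ≥ 5 gives 35/6.
E[A + B | A + B ≥ 5] = (35/6) / (4/5) = 175/24.

175/24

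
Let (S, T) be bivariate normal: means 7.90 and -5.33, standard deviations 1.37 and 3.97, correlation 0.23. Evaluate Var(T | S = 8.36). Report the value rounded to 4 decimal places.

Var(T | S=x) = (1 − ρ²)·σ_T².
Var(T | S=8.36) = (3.97)²·(1 − (0.23)²) = 15.7609·0.9471 = 14.9271.

14.9271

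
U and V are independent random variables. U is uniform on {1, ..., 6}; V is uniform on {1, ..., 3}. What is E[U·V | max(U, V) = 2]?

Outcomes with max(U, V) = 2: (1,2), (2,1), (2,2), each with probability 1/18.
E[U·V | max(U, V) = 2] = (2 + 2 + 4) / 3 = 8/3.

8/3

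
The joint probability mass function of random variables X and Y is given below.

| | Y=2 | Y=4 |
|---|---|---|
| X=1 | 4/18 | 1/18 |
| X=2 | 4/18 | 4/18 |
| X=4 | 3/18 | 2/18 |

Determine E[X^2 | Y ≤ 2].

P(Y ≤ 2) = 11/18.
Σ X^2·P over the event = 1·(4/18) + 4·(4/18) + 16·(3/18) = 34/9.
E[X^2 | Y ≤ 2] = (34/9) / (11/18) = 68/11.

68/11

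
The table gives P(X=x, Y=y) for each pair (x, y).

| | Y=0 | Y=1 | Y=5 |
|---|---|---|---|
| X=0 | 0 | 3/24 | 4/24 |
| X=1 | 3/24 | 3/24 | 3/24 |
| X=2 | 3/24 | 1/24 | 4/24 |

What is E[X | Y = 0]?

3/2

P(Y = 0) = 1/4.
Σ X·P over the event = 1·(3/24) + 2·(3/24) = 3/8.
E[X | Y = 0] = (3/8) / (1/4) = 3/2.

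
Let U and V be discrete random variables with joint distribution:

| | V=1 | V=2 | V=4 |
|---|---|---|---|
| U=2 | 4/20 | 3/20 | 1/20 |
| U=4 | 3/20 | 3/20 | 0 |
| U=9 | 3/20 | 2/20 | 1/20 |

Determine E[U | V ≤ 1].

P(V ≤ 1) = 1/2.
Σ U·P over the event = 2·(4/20) + 4·(3/20) + 9·(3/20) = 47/20.
E[U | V ≤ 1] = (47/20) / (1/2) = 47/10.

47/10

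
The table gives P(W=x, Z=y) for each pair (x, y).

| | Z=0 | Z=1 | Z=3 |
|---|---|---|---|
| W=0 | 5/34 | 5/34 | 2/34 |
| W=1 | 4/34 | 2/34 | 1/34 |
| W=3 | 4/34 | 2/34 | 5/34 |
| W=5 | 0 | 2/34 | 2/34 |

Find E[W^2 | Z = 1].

70/11

P(Z = 1) = 11/34.
Σ W^2·P over the event = 0·(5/34) + 1·(2/34) + 9·(2/34) + 25·(2/34) = 35/17.
E[W^2 | Z = 1] = (35/17) / (11/34) = 70/11.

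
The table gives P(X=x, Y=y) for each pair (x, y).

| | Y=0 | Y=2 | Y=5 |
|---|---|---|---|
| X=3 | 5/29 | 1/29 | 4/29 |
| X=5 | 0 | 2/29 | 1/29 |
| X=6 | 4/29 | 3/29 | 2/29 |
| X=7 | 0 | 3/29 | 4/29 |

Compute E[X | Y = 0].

13/3

P(Y = 0) = 9/29.
Σ X·P over the event = 3·(5/29) + 6·(4/29) = 39/29.
E[X | Y = 0] = (39/29) / (9/29) = 13/3.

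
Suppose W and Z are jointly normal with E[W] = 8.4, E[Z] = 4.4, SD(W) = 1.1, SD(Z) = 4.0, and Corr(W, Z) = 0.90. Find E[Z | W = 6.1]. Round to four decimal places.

-3.1273

E[Z | W=x] = μ_Z + ρ(σ_Z/σ_W)(x − μ_W) for jointly normal variables.
E[Z | W=6.1] = 4.4 + (0.90)·(4.0/1.1)·(6.1 − (8.4)) = 4.4 + (3.27273)·(-2.3) = -3.1273.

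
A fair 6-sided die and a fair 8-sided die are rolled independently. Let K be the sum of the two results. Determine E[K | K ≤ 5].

4

P(K ≤ 5) = 5/24.
Σ over the event: 2·1/48 + 3·1/24 + 4·1/16 + 5·1/12 = 5/6.
E[K | K ≤ 5] = (5/6) / (5/24) = 4.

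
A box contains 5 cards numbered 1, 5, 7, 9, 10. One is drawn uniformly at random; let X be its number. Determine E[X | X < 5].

1

P(X < 5) = 1/5.
Σ over the event: 1·1/5 = 1/5.
E[X | X < 5] = (1/5) / (1/5) = 1.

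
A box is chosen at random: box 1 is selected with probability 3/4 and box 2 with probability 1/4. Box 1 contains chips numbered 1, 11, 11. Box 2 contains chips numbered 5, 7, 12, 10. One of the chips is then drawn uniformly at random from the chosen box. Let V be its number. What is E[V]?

E[V | box 1] = (1+11+11)/3 = 23/3.
E[V | box 2] = (5+7+12+10)/4 = 17/2.
E[V] = (3/4)·(23/3) + (1/4)·(17/2) = 63/8.

63/8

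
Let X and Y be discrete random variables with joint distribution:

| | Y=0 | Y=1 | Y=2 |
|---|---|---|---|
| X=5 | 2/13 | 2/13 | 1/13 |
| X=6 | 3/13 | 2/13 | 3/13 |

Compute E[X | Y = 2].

23/4

P(Y = 2) = 4/13.
Σ X·P over the event = 5·(1/13) + 6·(3/13) = 23/13.
E[X | Y = 2] = (23/13) / (4/13) = 23/4.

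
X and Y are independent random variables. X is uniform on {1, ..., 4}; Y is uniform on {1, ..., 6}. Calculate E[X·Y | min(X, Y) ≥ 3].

63/4

P(min(X, Y) ≥ 3) = 1/3.
Summing XY·P(x,y) over outcomes with min(X, Y) ≥ 3 gives 21/4.
E[X·Y | min(X, Y) ≥ 3] = (21/4) / (1/3) = 63/4.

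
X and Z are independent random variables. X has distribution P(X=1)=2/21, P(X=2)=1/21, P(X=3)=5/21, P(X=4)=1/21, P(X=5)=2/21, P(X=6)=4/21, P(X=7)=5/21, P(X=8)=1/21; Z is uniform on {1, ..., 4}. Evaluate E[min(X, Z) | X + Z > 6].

140/53

P(X + Z > 6) = 53/84.
Summing min(X,Z)·P(x,y) over outcomes with X + Z > 6 gives 5/3.
E[min(X, Z) | X + Z > 6] = (5/3) / (53/84) = 140/53.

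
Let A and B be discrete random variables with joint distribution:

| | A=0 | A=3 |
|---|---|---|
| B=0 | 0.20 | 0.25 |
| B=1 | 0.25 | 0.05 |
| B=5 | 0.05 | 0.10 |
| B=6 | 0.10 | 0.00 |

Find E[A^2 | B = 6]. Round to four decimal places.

0.0000

P(B = 6) = 0.10.
Summing A^2·P(A=x,B=y) over the conditioning event gives 0.00.
E[A^2 | B = 6] = (0.00) / (0.10) = 0.0000.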